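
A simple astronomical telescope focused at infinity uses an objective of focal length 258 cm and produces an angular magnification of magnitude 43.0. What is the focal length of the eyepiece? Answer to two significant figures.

|M| = f_obj/f_eye, so f_eye = f_obj/|M| = 258/43.0 = 6.000 cm.

6.0 cm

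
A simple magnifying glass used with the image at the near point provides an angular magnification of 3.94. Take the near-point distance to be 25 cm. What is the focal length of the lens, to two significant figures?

For the image at the near point, M = 1 + D/f.
f = D/(M - 1) = 25/(3.94 - 1) = 8.503 cm.

8.5 cm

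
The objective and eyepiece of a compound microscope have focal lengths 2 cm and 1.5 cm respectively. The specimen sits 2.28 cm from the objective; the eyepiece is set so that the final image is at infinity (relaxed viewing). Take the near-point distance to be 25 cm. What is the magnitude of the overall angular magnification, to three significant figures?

119

Objective: 1/d_i = 1/f_obj - 1/d_o = 1/2 - 1/2.28 = 0.06140 cm^-1, so d_i = 16.286 cm.
m_obj = -d_i/d_o = -16.286/2.28 = -7.143.
Eyepiece angular magnification (image at infinity): M_eye = D/f_e = 25/1.5 = 16.667.
Overall M = m_obj x M_eye = (-7.143)(16.667) = -119.05.
|M| = 119.05.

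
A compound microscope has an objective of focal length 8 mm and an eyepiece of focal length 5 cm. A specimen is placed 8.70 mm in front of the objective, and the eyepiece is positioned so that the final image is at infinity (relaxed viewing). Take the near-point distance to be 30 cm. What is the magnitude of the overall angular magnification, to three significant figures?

Convert to cm: f_obj = 8 mm = 0.8 cm; d_o = 8.70 mm = 0.87 cm.
Objective: 1/d_i = 1/f_obj - 1/d_o = 1/0.8 - 1/0.87 = 0.10057 cm^-1, so d_i = 9.943 cm.
m_obj = -d_i/d_o = -9.943/0.87 = -11.429.
Eyepiece angular magnification (image at infinity): M_eye = D/f_e = 30/5 = 6.000.
Overall M = m_obj x M_eye = (-11.429)(6.000) = -68.57.
|M| = 68.57.

68.6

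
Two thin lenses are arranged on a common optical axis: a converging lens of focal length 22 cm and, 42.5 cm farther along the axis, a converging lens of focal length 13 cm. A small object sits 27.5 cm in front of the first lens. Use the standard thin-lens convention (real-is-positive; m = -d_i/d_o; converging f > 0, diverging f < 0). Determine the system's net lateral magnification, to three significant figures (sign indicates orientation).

-0.646

Lens 1: 1/d_i1 = 1/f_1 - 1/d_o1 = 1/22 - 1/27.5 = 0.00909 cm^-1, so d_i1 = 110.000 cm.
m_1 = -(110.000)/27.5 = -4.0000.
This image would form 110.000 cm past lens 1, i.e. 67.500 cm beyond lens 2, so it is a virtual object for lens 2: d_o2 = 42.5 - 110.000 = -67.500 cm.
Lens 2: 1/d_i2 = 1/f_2 - 1/d_o2 = 1/13 - 1/(-67.500) = 0.09174 cm^-1, so d_i2 = 10.901 cm.
m_2 = -(10.901)/(-67.500) = 0.1615.
Overall magnification: m = m_1 m_2 = -0.6460.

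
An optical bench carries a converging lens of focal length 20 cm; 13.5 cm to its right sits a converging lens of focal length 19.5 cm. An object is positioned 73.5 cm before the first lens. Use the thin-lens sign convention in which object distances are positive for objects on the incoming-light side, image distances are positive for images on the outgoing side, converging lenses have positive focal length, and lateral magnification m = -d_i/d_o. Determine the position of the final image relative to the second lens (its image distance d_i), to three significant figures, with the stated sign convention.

8.14 cm

Applying the thin-lens equation to the first lens, 1/20 = 1/73.5 + 1/d_i1, which gives d_i1 = 27.477 cm.
This image would form 27.477 cm past lens 1, i.e. 13.977 cm beyond lens 2, so it is a virtual object for lens 2: d_o2 = 13.5 - 27.477 = -13.977 cm.
Applying the thin-lens equation again with f_2 = 19.5 cm and d_o2 = -13.977 cm gives d_i2 = 8.141 cm.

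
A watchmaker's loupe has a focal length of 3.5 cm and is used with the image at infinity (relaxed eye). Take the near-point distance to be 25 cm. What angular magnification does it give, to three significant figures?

M = D/f = 25/3.5 = 7.143.

7.14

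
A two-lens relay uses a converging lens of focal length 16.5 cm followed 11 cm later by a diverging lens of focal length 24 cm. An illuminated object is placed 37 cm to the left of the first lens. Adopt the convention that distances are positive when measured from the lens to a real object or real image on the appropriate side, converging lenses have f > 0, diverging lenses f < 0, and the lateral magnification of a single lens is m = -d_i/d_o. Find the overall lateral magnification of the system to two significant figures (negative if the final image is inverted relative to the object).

-3.7

First lens: d_i1 = 1/(1/16.5 - 1/37) = 29.780 cm.
m_1 = -(29.780)/37 = -0.8049.
This image would form 29.780 cm past lens 1, i.e. 18.780 cm beyond lens 2, so it is a virtual object for lens 2: d_o2 = 11 - 29.780 = -18.780 cm.
Second lens: d_i2 = 1/(1/(-24) - 1/(-18.780)) = 86.355 cm.
m_2 = -(86.355)/(-18.780) = 4.5981.
The system's lateral magnification is m_1 m_2 = (-0.8049)(4.5981) = -3.7009.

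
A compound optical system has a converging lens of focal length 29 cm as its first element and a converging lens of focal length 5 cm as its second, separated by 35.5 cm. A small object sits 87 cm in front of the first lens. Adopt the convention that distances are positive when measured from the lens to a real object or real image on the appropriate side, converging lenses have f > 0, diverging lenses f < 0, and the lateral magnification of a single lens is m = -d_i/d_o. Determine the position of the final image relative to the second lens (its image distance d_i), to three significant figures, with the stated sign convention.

3.08 cm

Lens 1: 1/d_i1 = 1/f_1 - 1/d_o1 = 1/29 - 1/87 = 0.02299 cm^-1, so d_i1 = 43.500 cm.
This image would form 43.500 cm past lens 1, i.e. 8.000 cm beyond lens 2, so it is a virtual object for lens 2: d_o2 = 35.5 - 43.500 = -8.000 cm.
Lens 2: 1/d_i2 = 1/f_2 - 1/d_o2 = 1/5 - 1/(-8.000) = 0.32500 cm^-1, so d_i2 = 3.077 cm.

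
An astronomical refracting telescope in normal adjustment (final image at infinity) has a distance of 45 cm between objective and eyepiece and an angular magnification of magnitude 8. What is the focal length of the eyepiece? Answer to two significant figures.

5.0 cm

In normal adjustment the tube length equals f_obj + f_eye and |M| = f_obj/f_eye.
So f_obj = 8 f_eye and 8 f_eye + f_eye = 45 cm, giving f_eye = 45/9 = 5.000 cm and f_obj = 40.000 cm.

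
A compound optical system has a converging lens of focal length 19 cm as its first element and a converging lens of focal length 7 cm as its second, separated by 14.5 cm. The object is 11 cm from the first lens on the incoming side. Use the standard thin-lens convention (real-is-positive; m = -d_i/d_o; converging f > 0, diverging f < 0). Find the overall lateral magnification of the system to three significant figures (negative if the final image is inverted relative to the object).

-0.494

Applying the thin-lens equation to the first lens, 1/19 = 1/11 + 1/d_i1, which gives d_i1 = -26.125 cm.
Its lateral magnification is m_1 = -d_i1/d_o1 = -(-26.125)/11 = 2.3750.
With d_i1 < 0 the first image is virtual and lies on the object side; the object distance for lens 2 is d_o2 = 14.5 - (-26.125) = 40.625 cm.
Applying the thin-lens equation again with f_2 = 7 cm and d_o2 = 40.625 cm gives d_i2 = 8.457 cm.
m_2 = -(8.457)/(40.625) = -0.2082.
Overall magnification: m = m_1 m_2 = -0.4944.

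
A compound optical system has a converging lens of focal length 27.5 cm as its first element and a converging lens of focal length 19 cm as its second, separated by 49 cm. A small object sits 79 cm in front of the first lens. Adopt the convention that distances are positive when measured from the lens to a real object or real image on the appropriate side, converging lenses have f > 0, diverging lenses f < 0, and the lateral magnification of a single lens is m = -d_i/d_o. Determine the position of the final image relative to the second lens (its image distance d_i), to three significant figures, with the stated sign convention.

-10.6 cm

First lens: d_i1 = 1/(1/27.5 - 1/79) = 42.184 cm.
That image sits 6.816 cm in front of the second lens, so d_o2 = 6.816 cm.
Second lens: d_i2 = 1/(1/19 - 1/(6.816)) = -10.628 cm.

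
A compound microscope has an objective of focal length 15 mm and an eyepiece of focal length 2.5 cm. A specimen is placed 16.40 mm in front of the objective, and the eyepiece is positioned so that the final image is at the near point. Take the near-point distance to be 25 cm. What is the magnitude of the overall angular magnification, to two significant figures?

120

Convert to cm: f_obj = 15 mm = 1.5 cm; d_o = 16.40 mm = 1.64 cm.
Objective: 1/d_i = 1/f_obj - 1/d_o = 1/1.5 - 1/1.64 = 0.05691 cm^-1, so d_i = 17.571 cm.
m_obj = -d_i/d_o = -17.571/1.64 = -10.714.
Eyepiece angular magnification (image at near point): M_eye = 1 + D/f_e = 1 + 25/2.5 = 11.000.
Overall M = m_obj x M_eye = (-10.714)(11.000) = -117.86.
|M| = 117.86.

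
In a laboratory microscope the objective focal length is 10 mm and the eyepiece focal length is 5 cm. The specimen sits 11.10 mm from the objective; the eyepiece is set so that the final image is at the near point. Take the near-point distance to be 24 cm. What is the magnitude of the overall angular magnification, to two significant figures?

Convert to cm: f_obj = 10 mm = 1 cm; d_o = 11.10 mm = 1.11 cm.
Objective: 1/d_i = 1/f_obj - 1/d_o = 1/1 - 1/1.11 = 0.09910 cm^-1, so d_i = 10.091 cm.
m_obj = -d_i/d_o = -10.091/1.11 = -9.091.
Eyepiece angular magnification (image at near point): M_eye = 1 + D/f_e = 1 + 24/5 = 5.800.
Overall M = m_obj x M_eye = (-9.091)(5.800) = -52.73.
|M| = 52.73.

53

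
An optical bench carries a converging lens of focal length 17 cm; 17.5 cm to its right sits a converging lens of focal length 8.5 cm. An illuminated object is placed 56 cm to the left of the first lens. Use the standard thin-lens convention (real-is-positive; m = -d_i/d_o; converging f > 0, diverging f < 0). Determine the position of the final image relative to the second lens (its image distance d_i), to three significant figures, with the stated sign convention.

3.81 cm

First lens: d_i1 = 1/(1/17 - 1/56) = 24.410 cm.
This image would form 24.410 cm past lens 1, i.e. 6.910 cm beyond lens 2, so it is a virtual object for lens 2: d_o2 = 17.5 - 24.410 = -6.910 cm.
Second lens: d_i2 = 1/(1/8.5 - 1/(-6.910)) = 3.812 cm.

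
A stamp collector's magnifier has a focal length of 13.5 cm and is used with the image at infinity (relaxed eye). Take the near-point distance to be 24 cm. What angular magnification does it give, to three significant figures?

1.78

M = D/f = 24/13.5 = 1.778.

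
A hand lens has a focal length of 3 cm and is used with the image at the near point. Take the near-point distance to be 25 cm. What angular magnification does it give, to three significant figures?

9.33

M = 1 + D/f = 1 + 25/3 = 9.333.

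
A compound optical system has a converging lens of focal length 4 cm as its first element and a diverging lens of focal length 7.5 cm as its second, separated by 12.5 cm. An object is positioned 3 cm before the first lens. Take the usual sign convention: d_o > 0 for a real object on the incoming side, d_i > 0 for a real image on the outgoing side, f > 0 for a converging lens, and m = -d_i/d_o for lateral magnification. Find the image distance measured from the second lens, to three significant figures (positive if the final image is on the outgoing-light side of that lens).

-5.74 cm

Applying the thin-lens equation to the first lens, 1/4 = 1/3 + 1/d_i1, which gives d_i1 = -12.000 cm.
The intermediate image is virtual, 12.000 cm to the left of lens 1, so d_o2 = L - d_i1 = 12.5 - (-12.000) = 24.500 cm.
Applying the thin-lens equation again with f_2 = -7.5 cm and d_o2 = 24.500 cm gives d_i2 = -5.742 cm.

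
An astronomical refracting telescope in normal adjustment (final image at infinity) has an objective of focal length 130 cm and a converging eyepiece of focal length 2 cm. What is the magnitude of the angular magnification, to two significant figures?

65

|M| = f_obj/|f_eye| = 130/2 = 65.000.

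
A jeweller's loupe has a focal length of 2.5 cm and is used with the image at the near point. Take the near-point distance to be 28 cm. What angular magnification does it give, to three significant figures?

12.2

M = 1 + D/f = 1 + 28/2.5 = 12.200.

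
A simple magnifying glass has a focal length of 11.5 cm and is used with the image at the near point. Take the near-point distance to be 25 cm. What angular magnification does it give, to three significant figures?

3.17

M = 1 + D/f = 1 + 25/11.5 = 3.174.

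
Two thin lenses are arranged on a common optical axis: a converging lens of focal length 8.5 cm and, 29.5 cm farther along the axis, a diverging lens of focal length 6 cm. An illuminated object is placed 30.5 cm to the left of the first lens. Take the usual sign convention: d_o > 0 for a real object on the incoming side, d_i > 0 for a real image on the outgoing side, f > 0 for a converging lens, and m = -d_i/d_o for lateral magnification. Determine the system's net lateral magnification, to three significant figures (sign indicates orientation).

First lens: d_i1 = 1/(1/8.5 - 1/30.5) = 11.784 cm.
m_1 = -(11.784)/30.5 = -0.3864.
The intermediate image is 11.784 cm to the right of lens 1, so d_o2 = L - d_i1 = 29.5 - 11.784 = 17.716 cm.
Second lens: d_i2 = 1/(1/(-6) - 1/(17.716)) = -4.482 cm.
m_2 = -(-4.482)/(17.716) = 0.2530.
The system's lateral magnification is m_1 m_2 = (-0.3864)(0.2530) = -0.0977.

-0.0977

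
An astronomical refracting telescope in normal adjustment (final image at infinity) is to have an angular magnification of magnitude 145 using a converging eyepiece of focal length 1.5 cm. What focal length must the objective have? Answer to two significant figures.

220 cm

|M| = f_obj/|f_eye|, so f_obj = |M| x |f_eye| = 145.0 x 1.5 = 217.500 cm.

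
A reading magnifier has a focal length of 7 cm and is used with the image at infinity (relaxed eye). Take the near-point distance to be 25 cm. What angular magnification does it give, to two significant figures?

M = D/f = 25/7 = 3.571.

3.6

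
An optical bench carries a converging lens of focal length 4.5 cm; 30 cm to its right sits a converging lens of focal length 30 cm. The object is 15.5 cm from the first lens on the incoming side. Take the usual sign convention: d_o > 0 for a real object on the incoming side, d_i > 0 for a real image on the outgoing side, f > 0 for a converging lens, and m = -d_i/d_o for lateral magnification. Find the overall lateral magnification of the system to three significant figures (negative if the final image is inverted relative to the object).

First lens: d_i1 = 1/(1/4.5 - 1/15.5) = 6.341 cm.
m_1 = -(6.341)/15.5 = -0.4091.
The intermediate image is 6.341 cm to the right of lens 1, so d_o2 = L - d_i1 = 30 - 6.341 = 23.659 cm.
Second lens: d_i2 = 1/(1/30 - 1/(23.659)) = -111.935 cm.
m_2 = -(-111.935)/(23.659) = 4.7312.
The system's lateral magnification is m_1 m_2 = (-0.4091)(4.7312) = -1.9355.

-1.94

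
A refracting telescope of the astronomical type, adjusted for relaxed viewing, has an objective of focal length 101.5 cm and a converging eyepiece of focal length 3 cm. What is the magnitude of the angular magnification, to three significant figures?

|M| = f_obj/|f_eye| = 101.5/3 = 33.833.

33.8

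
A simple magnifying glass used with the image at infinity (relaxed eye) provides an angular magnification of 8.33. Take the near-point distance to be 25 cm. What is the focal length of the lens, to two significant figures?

3.0 cm

For the image at infinity, M = D/f.
f = D/M = 25/8.33 = 3.001 cm.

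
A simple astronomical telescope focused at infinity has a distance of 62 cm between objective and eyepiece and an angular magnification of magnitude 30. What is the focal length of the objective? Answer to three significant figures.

60.0 cm

In normal adjustment the tube length equals f_obj + f_eye and |M| = f_obj/f_eye.
So f_obj = 30 f_eye and 30 f_eye + f_eye = 62 cm, giving f_eye = 62/31 = 2.000 cm and f_obj = 60.000 cm.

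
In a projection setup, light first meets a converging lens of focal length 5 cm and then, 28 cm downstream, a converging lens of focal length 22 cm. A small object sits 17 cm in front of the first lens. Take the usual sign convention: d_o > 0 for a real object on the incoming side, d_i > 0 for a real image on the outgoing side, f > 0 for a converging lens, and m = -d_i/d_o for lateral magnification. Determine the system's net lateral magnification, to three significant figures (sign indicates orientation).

-8.46

Lens 1: 1/d_i1 = 1/f_1 - 1/d_o1 = 1/5 - 1/17 = 0.14118 cm^-1, so d_i1 = 7.083 cm.
m_1 = -(7.083)/17 = -0.4167.
The intermediate image is 7.083 cm to the right of lens 1, so d_o2 = L - d_i1 = 28 - 7.083 = 20.917 cm.
Lens 2: 1/d_i2 = 1/f_2 - 1/d_o2 = 1/22 - 1/(20.917) = -0.00235 cm^-1, so d_i2 = -424.769 cm.
m_2 = -(-424.769)/(20.917) = 20.3077.
Total m = m_1 x m_2 = (-0.4167)(20.3077) = -8.4615.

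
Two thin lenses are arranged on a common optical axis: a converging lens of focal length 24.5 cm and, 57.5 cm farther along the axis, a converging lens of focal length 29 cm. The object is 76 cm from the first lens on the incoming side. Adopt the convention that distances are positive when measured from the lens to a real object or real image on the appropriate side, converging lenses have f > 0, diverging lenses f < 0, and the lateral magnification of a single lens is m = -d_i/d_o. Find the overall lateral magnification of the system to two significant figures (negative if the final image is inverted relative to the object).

-1.8

First lens: d_i1 = 1/(1/24.5 - 1/76) = 36.155 cm.
m_1 = -(36.155)/76 = -0.4757.
Object distance for lens 2: d_o2 = 57.5 - 36.155 = 21.345 cm.
Second lens: d_i2 = 1/(1/29 - 1/(21.345)) = -80.858 cm.
m_2 = -(-80.858)/(21.345) = 3.7882.
The system's lateral magnification is m_1 m_2 = (-0.4757)(3.7882) = -1.8022.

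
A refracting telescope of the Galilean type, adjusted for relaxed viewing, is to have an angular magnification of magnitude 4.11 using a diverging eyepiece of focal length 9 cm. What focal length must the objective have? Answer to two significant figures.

37 cm

|M| = f_obj/|f_eye|, so f_obj = |M| x |f_eye| = 4.11 x 9 = 36.990 cm.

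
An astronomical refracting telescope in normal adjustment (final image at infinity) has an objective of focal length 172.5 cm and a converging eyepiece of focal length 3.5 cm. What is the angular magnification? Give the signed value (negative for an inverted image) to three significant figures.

-49.3

M = -f_obj/f_eye = -172.5/(3.5) = -49.286.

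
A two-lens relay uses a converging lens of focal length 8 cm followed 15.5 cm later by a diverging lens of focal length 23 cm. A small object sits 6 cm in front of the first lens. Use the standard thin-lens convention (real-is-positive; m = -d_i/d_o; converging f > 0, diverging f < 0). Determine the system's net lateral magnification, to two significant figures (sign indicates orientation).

First lens: d_i1 = 1/(1/8 - 1/6) = -24.000 cm.
m_1 = -(-24.000)/6 = 4.0000.
With d_i1 < 0 the first image is virtual and lies on the object side; the object distance for lens 2 is d_o2 = 15.5 - (-24.000) = 39.500 cm.
Second lens: d_i2 = 1/(1/(-23) - 1/(39.500)) = -14.536 cm.
m_2 = -(-14.536)/(39.500) = 0.3680.
Total m = m_1 x m_2 = (4.0000)(0.3680) = 1.4720.

1.5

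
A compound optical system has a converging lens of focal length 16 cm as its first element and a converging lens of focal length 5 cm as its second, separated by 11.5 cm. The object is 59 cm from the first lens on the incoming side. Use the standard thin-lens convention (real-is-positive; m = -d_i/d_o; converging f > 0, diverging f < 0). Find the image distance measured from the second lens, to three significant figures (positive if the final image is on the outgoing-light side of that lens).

First lens: d_i1 = 1/(1/16 - 1/59) = 21.953 cm.
Since 21.953 cm > 11.5 cm, the first image lies past the second lens and serves as a virtual object: d_o2 = L - d_i1 = -10.453 cm.
Second lens: d_i2 = 1/(1/5 - 1/(-10.453)) = 3.382 cm.

3.38 cm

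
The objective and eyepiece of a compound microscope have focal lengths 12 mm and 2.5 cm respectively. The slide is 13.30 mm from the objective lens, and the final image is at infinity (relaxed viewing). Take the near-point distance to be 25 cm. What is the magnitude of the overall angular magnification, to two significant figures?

92

Convert to cm: f_obj = 12 mm = 1.2 cm; d_o = 13.30 mm = 1.33 cm.
Objective: 1/d_i = 1/f_obj - 1/d_o = 1/1.2 - 1/1.33 = 0.08145 cm^-1, so d_i = 12.277 cm.
m_obj = -d_i/d_o = -12.277/1.33 = -9.231.
Eyepiece angular magnification (image at infinity): M_eye = D/f_e = 25/2.5 = 10.000.
Overall M = m_obj x M_eye = (-9.231)(10.000) = -92.31.
|M| = 92.31.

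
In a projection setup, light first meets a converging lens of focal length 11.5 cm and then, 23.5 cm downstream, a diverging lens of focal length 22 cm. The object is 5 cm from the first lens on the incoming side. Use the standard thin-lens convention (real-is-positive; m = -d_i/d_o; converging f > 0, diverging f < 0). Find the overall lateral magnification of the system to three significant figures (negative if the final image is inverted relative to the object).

Lens 1: 1/d_i1 = 1/f_1 - 1/d_o1 = 1/11.5 - 1/5 = -0.11304 cm^-1, so d_i1 = -8.846 cm.
m_1 = -(-8.846)/5 = 1.7692.
With d_i1 < 0 the first image is virtual and lies on the object side; the object distance for lens 2 is d_o2 = 23.5 - (-8.846) = 32.346 cm.
Lens 2: 1/d_i2 = 1/f_2 - 1/d_o2 = 1/(-22) - 1/(32.346) = -0.07637 cm^-1, so d_i2 = -13.094 cm.
m_2 = -(-13.094)/(32.346) = 0.4048.
The system's lateral magnification is m_1 m_2 = (1.7692)(0.4048) = 0.7162.

0.716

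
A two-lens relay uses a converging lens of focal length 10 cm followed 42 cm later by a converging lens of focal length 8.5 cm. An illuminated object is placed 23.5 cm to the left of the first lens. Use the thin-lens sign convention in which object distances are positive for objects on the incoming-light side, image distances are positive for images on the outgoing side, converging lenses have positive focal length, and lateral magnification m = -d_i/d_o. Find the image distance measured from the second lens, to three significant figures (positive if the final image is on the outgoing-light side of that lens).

Applying the thin-lens equation to the first lens, 1/10 = 1/23.5 + 1/d_i1, which gives d_i1 = 17.407 cm.
Object distance for lens 2: d_o2 = 42 - 17.407 = 24.593 cm.
Applying the thin-lens equation again with f_2 = 8.5 cm and d_o2 = 24.593 cm gives d_i2 = 12.990 cm.

13.0 cm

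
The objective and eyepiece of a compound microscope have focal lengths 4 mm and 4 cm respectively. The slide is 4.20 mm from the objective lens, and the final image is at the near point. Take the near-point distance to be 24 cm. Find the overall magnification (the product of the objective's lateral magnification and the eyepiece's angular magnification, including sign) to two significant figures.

-140

Convert to cm: f_obj = 4 mm = 0.4 cm; d_o = 4.20 mm = 0.42 cm.
Objective: 1/d_i = 1/f_obj - 1/d_o = 1/0.4 - 1/0.42 = 0.11905 cm^-1, so d_i = 8.400 cm.
m_obj = -d_i/d_o = -8.400/0.42 = -20.000.
Eyepiece angular magnification (image at near point): M_eye = 1 + D/f_e = 1 + 24/4 = 7.000.
Overall M = m_obj x M_eye = (-20.000)(7.000) = -140.00.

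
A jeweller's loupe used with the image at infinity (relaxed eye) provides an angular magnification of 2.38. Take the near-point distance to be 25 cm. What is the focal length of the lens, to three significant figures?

10.5 cm

For the image at infinity, M = D/f.
f = D/M = 25/2.38 = 10.504 cm.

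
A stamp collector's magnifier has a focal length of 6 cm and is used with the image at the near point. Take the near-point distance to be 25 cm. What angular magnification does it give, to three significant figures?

M = 1 + D/f = 1 + 25/6 = 5.167.

5.17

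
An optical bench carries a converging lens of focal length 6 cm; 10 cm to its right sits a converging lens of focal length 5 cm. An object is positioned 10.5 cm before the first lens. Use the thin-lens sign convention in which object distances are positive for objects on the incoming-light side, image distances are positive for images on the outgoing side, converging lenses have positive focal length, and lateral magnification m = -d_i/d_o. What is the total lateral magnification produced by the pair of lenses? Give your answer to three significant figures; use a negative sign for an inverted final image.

-0.741

Lens 1: 1/d_i1 = 1/f_1 - 1/d_o1 = 1/6 - 1/10.5 = 0.07143 cm^-1, so d_i1 = 14.000 cm.
m_1 = -(14.000)/10.5 = -1.3333.
This image would form 14.000 cm past lens 1, i.e. 4.000 cm beyond lens 2, so it is a virtual object for lens 2: d_o2 = 10 - 14.000 = -4.000 cm.
Lens 2: 1/d_i2 = 1/f_2 - 1/d_o2 = 1/5 - 1/(-4.000) = 0.45000 cm^-1, so d_i2 = 2.222 cm.
m_2 = -(2.222)/(-4.000) = 0.5556.
The system's lateral magnification is m_1 m_2 = (-1.3333)(0.5556) = -0.7407.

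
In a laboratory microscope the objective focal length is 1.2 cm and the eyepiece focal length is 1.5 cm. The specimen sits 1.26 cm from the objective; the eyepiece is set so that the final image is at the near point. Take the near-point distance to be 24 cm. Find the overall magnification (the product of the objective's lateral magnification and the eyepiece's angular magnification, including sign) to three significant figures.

Objective: 1/d_i = 1/f_obj - 1/d_o = 1/1.2 - 1/1.26 = 0.03968 cm^-1, so d_i = 25.200 cm.
m_obj = -d_i/d_o = -25.200/1.26 = -20.000.
Eyepiece angular magnification (image at near point): M_eye = 1 + D/f_e = 1 + 24/1.5 = 17.000.
Overall M = m_obj x M_eye = (-20.000)(17.000) = -340.00.

-340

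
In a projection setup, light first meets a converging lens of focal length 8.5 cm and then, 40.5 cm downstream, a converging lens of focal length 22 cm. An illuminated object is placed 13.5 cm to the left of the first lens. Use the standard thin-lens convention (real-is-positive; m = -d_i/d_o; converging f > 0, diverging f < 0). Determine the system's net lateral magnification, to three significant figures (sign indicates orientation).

-8.40

Lens 1: 1/d_i1 = 1/f_1 - 1/d_o1 = 1/8.5 - 1/13.5 = 0.04357 cm^-1, so d_i1 = 22.950 cm.
m_1 = -(22.950)/13.5 = -1.7000.
That image sits 17.550 cm in front of the second lens, so d_o2 = 17.550 cm.
Lens 2: 1/d_i2 = 1/f_2 - 1/d_o2 = 1/22 - 1/(17.550) = -0.01153 cm^-1, so d_i2 = -86.764 cm.
m_2 = -(-86.764)/(17.550) = 4.9438.
Overall magnification: m = m_1 m_2 = -8.4045.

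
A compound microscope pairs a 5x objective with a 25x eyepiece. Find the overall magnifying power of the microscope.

125

The overall magnification of a compound microscope is the product of the objective and eyepiece magnifications:
M = M_obj x M_eye = 5 x 25 = 125.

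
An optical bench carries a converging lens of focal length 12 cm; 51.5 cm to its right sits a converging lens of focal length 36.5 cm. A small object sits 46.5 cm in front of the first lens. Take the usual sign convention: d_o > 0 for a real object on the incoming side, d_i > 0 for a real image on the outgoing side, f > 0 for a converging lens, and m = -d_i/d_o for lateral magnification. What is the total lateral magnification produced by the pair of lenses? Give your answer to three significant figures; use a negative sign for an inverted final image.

-10.8

Lens 1: 1/d_i1 = 1/f_1 - 1/d_o1 = 1/12 - 1/46.5 = 0.06183 cm^-1, so d_i1 = 16.174 cm.
m_1 = -(16.174)/46.5 = -0.3478.
The intermediate image is 16.174 cm to the right of lens 1, so d_o2 = L - d_i1 = 51.5 - 16.174 = 35.326 cm.
Lens 2: 1/d_i2 = 1/f_2 - 1/d_o2 = 1/36.5 - 1/(35.326) = -0.00091 cm^-1, so d_i2 = -1098.380 cm.
m_2 = -(-1098.380)/(35.326) = 31.0926.
The system's lateral magnification is m_1 m_2 = (-0.3478)(31.0926) = -10.8148.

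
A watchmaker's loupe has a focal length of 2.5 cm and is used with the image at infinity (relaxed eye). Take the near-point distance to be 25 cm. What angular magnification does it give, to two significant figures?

10

M = D/f = 25/2.5 = 10.000.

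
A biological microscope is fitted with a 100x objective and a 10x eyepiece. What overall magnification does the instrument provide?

The overall magnification of a compound microscope is the product of the objective and eyepiece magnifications:
M = M_obj x M_eye = 100 x 10 = 1000.

1000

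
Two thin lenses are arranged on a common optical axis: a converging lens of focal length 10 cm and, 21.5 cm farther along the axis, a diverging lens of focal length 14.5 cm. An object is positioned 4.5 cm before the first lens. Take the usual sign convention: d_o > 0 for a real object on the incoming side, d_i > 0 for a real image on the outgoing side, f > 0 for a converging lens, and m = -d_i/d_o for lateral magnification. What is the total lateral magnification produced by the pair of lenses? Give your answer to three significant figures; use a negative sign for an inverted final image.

0.597

First lens: d_i1 = 1/(1/10 - 1/4.5) = -8.182 cm.
m_1 = -(-8.182)/4.5 = 1.8182.
The intermediate image is virtual, 8.182 cm to the left of lens 1, so d_o2 = L - d_i1 = 21.5 - (-8.182) = 29.682 cm.
Second lens: d_i2 = 1/(1/(-14.5) - 1/(29.682)) = -9.741 cm.
m_2 = -(-9.741)/(29.682) = 0.3282.
Overall magnification: m = m_1 m_2 = 0.5967.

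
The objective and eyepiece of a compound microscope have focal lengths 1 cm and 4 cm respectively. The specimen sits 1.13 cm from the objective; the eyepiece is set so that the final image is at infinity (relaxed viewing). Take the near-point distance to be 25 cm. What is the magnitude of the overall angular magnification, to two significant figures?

48

Objective: 1/d_i = 1/f_obj - 1/d_o = 1/1 - 1/1.13 = 0.11504 cm^-1, so d_i = 8.692 cm.
m_obj = -d_i/d_o = -8.692/1.13 = -7.692.
Eyepiece angular magnification (image at infinity): M_eye = D/f_e = 25/4 = 6.250.
Overall M = m_obj x M_eye = (-7.692)(6.250) = -48.08.
|M| = 48.08.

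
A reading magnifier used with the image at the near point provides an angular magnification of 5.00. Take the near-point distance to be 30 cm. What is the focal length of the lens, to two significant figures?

For the image at the near point, M = 1 + D/f.
f = D/(M - 1) = 30/(5.0 - 1) = 7.500 cm.

7.5 cm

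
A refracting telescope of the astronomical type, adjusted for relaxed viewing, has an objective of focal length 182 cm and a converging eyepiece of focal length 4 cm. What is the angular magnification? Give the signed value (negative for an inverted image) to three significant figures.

M = -f_obj/f_eye = -182/(4) = -45.500.

-45.5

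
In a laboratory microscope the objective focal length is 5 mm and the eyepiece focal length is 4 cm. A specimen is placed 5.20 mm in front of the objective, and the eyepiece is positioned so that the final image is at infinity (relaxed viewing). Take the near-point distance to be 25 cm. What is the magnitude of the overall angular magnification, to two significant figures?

160

Convert to cm: f_obj = 5 mm = 0.5 cm; d_o = 5.20 mm = 0.52 cm.
Objective: 1/d_i = 1/f_obj - 1/d_o = 1/0.5 - 1/0.52 = 0.07692 cm^-1, so d_i = 13.000 cm.
m_obj = -d_i/d_o = -13.000/0.52 = -25.000.
Eyepiece angular magnification (image at infinity): M_eye = D/f_e = 25/4 = 6.250.
Overall M = m_obj x M_eye = (-25.000)(6.250) = -156.25.
|M| = 156.25.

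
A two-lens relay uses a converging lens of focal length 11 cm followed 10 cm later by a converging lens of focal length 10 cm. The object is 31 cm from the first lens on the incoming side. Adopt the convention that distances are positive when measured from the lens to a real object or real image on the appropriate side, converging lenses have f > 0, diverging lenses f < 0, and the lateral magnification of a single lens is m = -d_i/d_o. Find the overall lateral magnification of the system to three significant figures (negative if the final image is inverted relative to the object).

First lens: d_i1 = 1/(1/11 - 1/31) = 17.050 cm.
m_1 = -(17.050)/31 = -0.5500.
Since 17.050 cm > 10 cm, the first image lies past the second lens and serves as a virtual object: d_o2 = L - d_i1 = -7.050 cm.
Second lens: d_i2 = 1/(1/10 - 1/(-7.050)) = 4.135 cm.
m_2 = -(4.135)/(-7.050) = 0.5865.
Overall magnification: m = m_1 m_2 = -0.3226.

-0.323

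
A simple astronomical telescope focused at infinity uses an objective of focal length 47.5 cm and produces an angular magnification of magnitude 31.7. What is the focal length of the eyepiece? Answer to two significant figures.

1.5 cm

|M| = f_obj/f_eye, so f_eye = f_obj/|M| = 47.5/31.7 = 1.498 cm.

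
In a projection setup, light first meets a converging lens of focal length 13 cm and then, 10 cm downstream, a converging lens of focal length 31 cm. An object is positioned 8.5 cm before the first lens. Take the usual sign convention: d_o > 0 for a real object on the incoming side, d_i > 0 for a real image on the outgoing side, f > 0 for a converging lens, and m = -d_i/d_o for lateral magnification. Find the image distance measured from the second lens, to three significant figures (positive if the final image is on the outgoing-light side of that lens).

Lens 1: 1/d_i1 = 1/f_1 - 1/d_o1 = 1/13 - 1/8.5 = -0.04072 cm^-1, so d_i1 = -24.556 cm.
With d_i1 < 0 the first image is virtual and lies on the object side; the object distance for lens 2 is d_o2 = 10 - (-24.556) = 34.556 cm.
Lens 2: 1/d_i2 = 1/f_2 - 1/d_o2 = 1/31 - 1/(34.556) = 0.00332 cm^-1, so d_i2 = 301.281 cm.

301 cm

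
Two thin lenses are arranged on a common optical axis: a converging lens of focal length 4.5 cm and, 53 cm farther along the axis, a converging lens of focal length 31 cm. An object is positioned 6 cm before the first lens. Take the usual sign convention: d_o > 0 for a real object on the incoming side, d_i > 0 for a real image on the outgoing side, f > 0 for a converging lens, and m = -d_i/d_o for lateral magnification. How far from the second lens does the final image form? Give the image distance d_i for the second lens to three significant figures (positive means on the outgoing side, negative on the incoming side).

Lens 1: 1/d_i1 = 1/f_1 - 1/d_o1 = 1/4.5 - 1/6 = 0.05556 cm^-1, so d_i1 = 18.000 cm.
That image sits 35.000 cm in front of the second lens, so d_o2 = 35.000 cm.
Lens 2: 1/d_i2 = 1/f_2 - 1/d_o2 = 1/31 - 1/(35.000) = 0.00369 cm^-1, so d_i2 = 271.250 cm.

271 cm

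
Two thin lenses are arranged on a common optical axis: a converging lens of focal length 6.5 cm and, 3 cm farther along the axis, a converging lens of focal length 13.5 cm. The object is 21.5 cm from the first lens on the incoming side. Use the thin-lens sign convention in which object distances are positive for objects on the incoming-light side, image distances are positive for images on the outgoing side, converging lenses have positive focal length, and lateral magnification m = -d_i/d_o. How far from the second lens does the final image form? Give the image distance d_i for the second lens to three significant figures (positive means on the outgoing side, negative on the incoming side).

Lens 1: 1/d_i1 = 1/f_1 - 1/d_o1 = 1/6.5 - 1/21.5 = 0.10733 cm^-1, so d_i1 = 9.317 cm.
This image would form 9.317 cm past lens 1, i.e. 6.317 cm beyond lens 2, so it is a virtual object for lens 2: d_o2 = 3 - 9.317 = -6.317 cm.
Lens 2: 1/d_i2 = 1/f_2 - 1/d_o2 = 1/13.5 - 1/(-6.317) = 0.23239 cm^-1, so d_i2 = 4.303 cm.

4.30 cm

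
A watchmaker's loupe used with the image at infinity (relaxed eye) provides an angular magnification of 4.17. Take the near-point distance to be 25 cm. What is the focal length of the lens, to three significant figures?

6.00 cm

For the image at infinity, M = D/f.
f = D/M = 25/4.17 = 5.995 cm.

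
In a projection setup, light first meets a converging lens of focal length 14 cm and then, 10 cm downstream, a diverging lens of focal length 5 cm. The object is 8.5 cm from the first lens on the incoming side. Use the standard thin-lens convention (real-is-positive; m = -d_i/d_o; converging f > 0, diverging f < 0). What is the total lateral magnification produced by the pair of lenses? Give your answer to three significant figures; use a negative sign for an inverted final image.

0.347

Lens 1: 1/d_i1 = 1/f_1 - 1/d_o1 = 1/14 - 1/8.5 = -0.04622 cm^-1, so d_i1 = -21.636 cm.
m_1 = -(-21.636)/8.5 = 2.5455.
The intermediate image is virtual, 21.636 cm to the left of lens 1, so d_o2 = L - d_i1 = 10 - (-21.636) = 31.636 cm.
Lens 2: 1/d_i2 = 1/f_2 - 1/d_o2 = 1/(-5) - 1/(31.636) = -0.23161 cm^-1, so d_i2 = -4.318 cm.
m_2 = -(-4.318)/(31.636) = 0.1365.
The system's lateral magnification is m_1 m_2 = (2.5455)(0.1365) = 0.3474.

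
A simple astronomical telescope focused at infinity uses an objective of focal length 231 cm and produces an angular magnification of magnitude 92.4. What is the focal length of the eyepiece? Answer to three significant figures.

2.50 cm

|M| = f_obj/f_eye, so f_eye = f_obj/|M| = 231/92.4 = 2.500 cm.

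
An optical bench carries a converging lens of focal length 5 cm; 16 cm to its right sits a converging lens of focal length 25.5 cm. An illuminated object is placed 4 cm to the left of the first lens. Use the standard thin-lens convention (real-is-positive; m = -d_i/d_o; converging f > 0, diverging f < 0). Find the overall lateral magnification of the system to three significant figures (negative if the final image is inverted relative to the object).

-12.1

Lens 1: 1/d_i1 = 1/f_1 - 1/d_o1 = 1/5 - 1/4 = -0.05000 cm^-1, so d_i1 = -20.000 cm.
m_1 = -(-20.000)/4 = 5.0000.
The intermediate image is virtual, 20.000 cm to the left of lens 1, so d_o2 = L - d_i1 = 16 - (-20.000) = 36.000 cm.
Lens 2: 1/d_i2 = 1/f_2 - 1/d_o2 = 1/25.5 - 1/(36.000) = 0.01144 cm^-1, so d_i2 = 87.429 cm.
m_2 = -(87.429)/(36.000) = -2.4286.
Overall magnification: m = m_1 m_2 = -12.1429.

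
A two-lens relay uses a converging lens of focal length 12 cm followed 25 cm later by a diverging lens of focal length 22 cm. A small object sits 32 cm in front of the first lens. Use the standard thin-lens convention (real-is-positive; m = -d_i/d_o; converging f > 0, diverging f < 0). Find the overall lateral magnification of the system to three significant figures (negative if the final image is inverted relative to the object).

-0.475

Applying the thin-lens equation to the first lens, 1/12 = 1/32 + 1/d_i1, which gives d_i1 = 19.200 cm.
Its lateral magnification is m_1 = -d_i1/d_o1 = -(19.200)/32 = -0.6000.
That image sits 5.800 cm in front of the second lens, so d_o2 = 5.800 cm.
Applying the thin-lens equation again with f_2 = -22 cm and d_o2 = 5.800 cm gives d_i2 = -4.590 cm.
m_2 = -(-4.590)/(5.800) = 0.7914.
Overall magnification: m = m_1 m_2 = -0.4748.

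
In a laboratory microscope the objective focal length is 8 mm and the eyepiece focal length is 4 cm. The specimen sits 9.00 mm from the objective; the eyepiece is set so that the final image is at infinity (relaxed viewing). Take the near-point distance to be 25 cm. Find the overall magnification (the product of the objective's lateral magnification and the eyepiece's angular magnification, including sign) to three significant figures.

Convert to cm: f_obj = 8 mm = 0.8 cm; d_o = 9.00 mm = 0.90 cm.
Objective: 1/d_i = 1/f_obj - 1/d_o = 1/0.8 - 1/0.90 = 0.13889 cm^-1, so d_i = 7.200 cm.
m_obj = -d_i/d_o = -7.200/0.90 = -8.000.
Eyepiece angular magnification (image at infinity): M_eye = D/f_e = 25/4 = 6.250.
Overall M = m_obj x M_eye = (-8.000)(6.250) = -50.00.

-50.0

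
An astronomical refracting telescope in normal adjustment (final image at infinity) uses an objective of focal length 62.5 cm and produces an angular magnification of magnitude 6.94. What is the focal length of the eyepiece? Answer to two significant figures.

|M| = f_obj/f_eye, so f_eye = f_obj/|M| = 62.5/6.94 = 9.006 cm.

9.0 cm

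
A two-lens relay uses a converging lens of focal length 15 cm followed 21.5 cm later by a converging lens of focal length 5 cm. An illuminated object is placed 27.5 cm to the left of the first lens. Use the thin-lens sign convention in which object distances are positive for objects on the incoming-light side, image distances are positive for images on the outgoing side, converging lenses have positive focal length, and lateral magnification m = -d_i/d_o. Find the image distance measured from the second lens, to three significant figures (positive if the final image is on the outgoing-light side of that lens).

Lens 1: 1/d_i1 = 1/f_1 - 1/d_o1 = 1/15 - 1/27.5 = 0.03030 cm^-1, so d_i1 = 33.000 cm.
This image would form 33.000 cm past lens 1, i.e. 11.500 cm beyond lens 2, so it is a virtual object for lens 2: d_o2 = 21.5 - 33.000 = -11.500 cm.
Lens 2: 1/d_i2 = 1/f_2 - 1/d_o2 = 1/5 - 1/(-11.500) = 0.28696 cm^-1, so d_i2 = 3.485 cm.

3.48 cm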